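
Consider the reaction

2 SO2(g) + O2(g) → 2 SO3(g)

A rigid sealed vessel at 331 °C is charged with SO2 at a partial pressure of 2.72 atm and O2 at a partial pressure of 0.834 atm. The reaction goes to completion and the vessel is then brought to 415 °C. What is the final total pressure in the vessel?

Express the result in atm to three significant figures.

At constant V, partial pressures at 331 °C are proportional to moles, so apply stoichiometry directly to pressures.
P(O2) required for 2.72 atm of SO2 = (1/2) × 2.72 = 1.360 atm; available 0.834 atm, so O2 is limiting.
P(SO2) remaining = 2.72 − (2/1) × 0.834 = 1.052 atm
P(gaseous products) = (2)/1 × 0.834 = 1.668 atm
P_total at 331 °C = 1.052 + 1.668 = 2.720 atm
Scaling to 415 °C: P = 2.720 × 688.15/604.15 = 3.098 atm

3.10 atm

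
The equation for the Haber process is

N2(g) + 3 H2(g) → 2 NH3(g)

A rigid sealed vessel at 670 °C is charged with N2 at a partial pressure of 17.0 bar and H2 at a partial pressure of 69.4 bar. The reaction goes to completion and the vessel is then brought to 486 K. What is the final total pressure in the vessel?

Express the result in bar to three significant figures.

27.0 bar

With V and T fixed, P_i ∝ n_i, so the mole ratios apply directly to partial pressures at 670 °C.
P(H2) required for 17.0 bar of N2 = (3/1) × 17.0 = 51.00 bar; available 69.4 bar, so N2 is limiting.
P(H2) remaining = 69.4 − (3/1) × 17.0 = 18.40 bar
P(gaseous products) = (2)/1 × 17.0 = 34.00 bar
P_total at 670 °C = 18.40 + 34.00 = 52.40 bar
Scaling to 486 K: P = 52.40 × 486/943.15 = 27.00 bar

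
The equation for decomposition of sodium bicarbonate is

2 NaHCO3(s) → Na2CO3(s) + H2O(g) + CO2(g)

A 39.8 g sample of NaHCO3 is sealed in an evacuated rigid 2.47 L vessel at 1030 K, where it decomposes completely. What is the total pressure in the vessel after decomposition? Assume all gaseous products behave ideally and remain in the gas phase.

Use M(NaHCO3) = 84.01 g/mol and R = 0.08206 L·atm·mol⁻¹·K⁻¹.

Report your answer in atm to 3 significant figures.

16.2 atm

n(NaHCO3) = 39.8 / 84.01 = 0.4738 mol
n(gas produced) = (2/2) × 0.4738 = 0.4738 mol
P = nRT/V = 0.4738 × 0.08206 × 1030 / 2.47 = 16.21 atm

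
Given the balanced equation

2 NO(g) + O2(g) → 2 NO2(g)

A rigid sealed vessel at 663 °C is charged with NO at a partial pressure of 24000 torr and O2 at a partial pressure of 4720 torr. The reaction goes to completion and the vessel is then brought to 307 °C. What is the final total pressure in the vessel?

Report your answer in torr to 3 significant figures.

With V and T fixed, P_i ∝ n_i, so the mole ratios apply directly to partial pressures at 663 °C.
P(O2) required for 24000 torr of NO = (1/2) × 24000 = 12000 torr; available 4720 torr, so O2 is limiting.
P(NO) remaining = 24000 − (2/1) × 4720 = 14560 torr
P(gaseous products) = (2)/1 × 4720 = 9440 torr
P_total at 663 °C = 14560 + 9440 = 24000 torr
Scaling to 307 °C: P = 24000 × 580.15/936.15 = 14870 torr

14900 torr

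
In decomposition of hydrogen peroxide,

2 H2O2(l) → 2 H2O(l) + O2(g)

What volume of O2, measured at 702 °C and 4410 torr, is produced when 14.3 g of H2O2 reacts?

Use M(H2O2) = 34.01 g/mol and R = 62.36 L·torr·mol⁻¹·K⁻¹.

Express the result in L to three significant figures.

n(H2O2) = 14.30 / 34.01 = 0.4205 mol
n(O2) = (1/2) × 0.4205 = 0.2102 mol
V = nRT/P = 0.2102 × 62.36 × 975.15 / 4410 = 2.898 L

2.90 L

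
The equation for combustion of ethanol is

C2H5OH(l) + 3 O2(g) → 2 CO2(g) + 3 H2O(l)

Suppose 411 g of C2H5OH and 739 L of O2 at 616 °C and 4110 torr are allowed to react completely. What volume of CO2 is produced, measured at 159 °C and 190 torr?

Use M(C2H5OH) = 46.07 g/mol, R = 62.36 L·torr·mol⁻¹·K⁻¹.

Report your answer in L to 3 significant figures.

n(C2H5OH) = 411 / 46.07 = 8.921 mol
n(O2) = PV/RT = (4110 × 739) / (62.36 × 889.15) = 54.78 mol
For 8.921 mol C2H5OH, stoichiometry requires (3/1) × 8.921 = 26.76 mol O2; 54.78 mol is available, so C2H5OH is limiting.
n(CO2) = (2/1) × 8.921 = 17.84 mol
V(CO2) = nRT/P = 17.84 × 62.36 × 432.15 / 190 = 2530 L

2530 L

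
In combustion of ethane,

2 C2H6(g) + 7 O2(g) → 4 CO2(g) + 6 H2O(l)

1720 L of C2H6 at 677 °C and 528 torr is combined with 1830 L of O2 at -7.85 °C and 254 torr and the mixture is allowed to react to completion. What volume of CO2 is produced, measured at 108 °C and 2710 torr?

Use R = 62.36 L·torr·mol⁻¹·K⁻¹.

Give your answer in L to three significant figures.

n(C2H6) = PV/RT = (528 × 1720) / (62.36 × 950.15) = 15.33 mol
n(O2) = PV/RT = (254 × 1830) / (62.36 × 265.3) = 28.10 mol
For 15.33 mol C2H6, stoichiometry requires (7/2) × 15.33 = 53.66 mol O2; 28.10 mol is available, so O2 is limiting.
n(CO2) = (4/7) × 28.10 = 16.06 mol
V(CO2) = nRT/P = 16.06 × 62.36 × 381.15 / 2710 = 140.9 L

141 L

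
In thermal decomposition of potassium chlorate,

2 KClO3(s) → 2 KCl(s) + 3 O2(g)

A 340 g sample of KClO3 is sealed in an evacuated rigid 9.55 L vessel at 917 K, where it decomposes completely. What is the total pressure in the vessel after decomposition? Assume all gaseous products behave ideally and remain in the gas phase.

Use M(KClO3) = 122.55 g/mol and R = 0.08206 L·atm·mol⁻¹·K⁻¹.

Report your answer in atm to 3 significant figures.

32.8 atm

n(KClO3) = 340 / 122.55 = 2.774 mol
n(gas produced) = (3/2) × 2.774 = 4.161 mol
P = nRT/V = 4.161 × 0.08206 × 917 / 9.55 = 32.79 atm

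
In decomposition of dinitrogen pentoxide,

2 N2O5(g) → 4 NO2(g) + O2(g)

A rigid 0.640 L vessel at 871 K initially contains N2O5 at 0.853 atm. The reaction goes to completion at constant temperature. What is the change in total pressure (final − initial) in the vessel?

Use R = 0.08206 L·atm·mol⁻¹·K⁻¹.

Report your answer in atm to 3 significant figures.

1.28 atm

Since T and V are fixed, P_final/P_initial = n_final/n_initial = 5/2.
P_final = (5/2) × 0.853 = 2.132 atm; ΔP = 2.132 − 0.853 = 1.279 atm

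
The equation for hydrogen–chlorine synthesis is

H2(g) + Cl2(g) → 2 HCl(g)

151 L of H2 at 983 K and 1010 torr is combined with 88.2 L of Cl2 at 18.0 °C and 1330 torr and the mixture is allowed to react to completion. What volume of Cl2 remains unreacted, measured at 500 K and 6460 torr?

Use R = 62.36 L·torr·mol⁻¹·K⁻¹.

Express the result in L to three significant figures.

19.2 L

n(H2) = PV/RT = (1010 × 151) / (62.36 × 983) = 2.488 mol
n(Cl2) = PV/RT = (1330 × 88.2) / (62.36 × 291.15) = 6.461 mol
For 2.488 mol H2, stoichiometry requires (1/1) × 2.488 = 2.488 mol Cl2; 6.461 mol is available, so H2 is limiting.
n(Cl2) consumed = (1/1) × 2.488 = 2.488 mol; remaining = 6.461 − 2.488 = 3.973 mol
V(Cl2) = nRT/P = 3.973 × 62.36 × 500 / 6460 = 19.18 L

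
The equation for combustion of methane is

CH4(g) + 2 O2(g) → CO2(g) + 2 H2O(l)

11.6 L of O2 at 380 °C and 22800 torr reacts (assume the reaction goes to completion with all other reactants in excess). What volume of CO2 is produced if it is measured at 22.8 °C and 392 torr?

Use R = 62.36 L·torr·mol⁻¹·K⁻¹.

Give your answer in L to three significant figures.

153 L

n(O2) = PV/RT = (22800 × 11.6) / (62.36 × 653.15) = 6.493 mol
n(CO2) = (1/2) × 6.493 = 3.247 mol
V = nRT/P = 3.247 × 62.36 × 295.95 / 392 = 152.9 L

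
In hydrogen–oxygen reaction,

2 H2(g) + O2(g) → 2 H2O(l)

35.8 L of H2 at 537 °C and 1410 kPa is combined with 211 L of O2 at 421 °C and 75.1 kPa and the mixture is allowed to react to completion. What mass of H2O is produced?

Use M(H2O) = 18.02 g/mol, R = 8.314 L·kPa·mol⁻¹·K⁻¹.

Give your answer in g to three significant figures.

99.0 g

n(H2) = PV/RT = (1410 × 35.8) / (8.314 × 810.15) = 7.494 mol
n(O2) = PV/RT = (75.1 × 211) / (8.314 × 694.15) = 2.746 mol
For 7.494 mol H2, stoichiometry requires (1/2) × 7.494 = 3.747 mol O2; 2.746 mol is available, so O2 is limiting.
n(H2O) = (2/1) × 2.746 = 5.492 mol
m(H2O) = 5.492 × 18.02 = 98.97 g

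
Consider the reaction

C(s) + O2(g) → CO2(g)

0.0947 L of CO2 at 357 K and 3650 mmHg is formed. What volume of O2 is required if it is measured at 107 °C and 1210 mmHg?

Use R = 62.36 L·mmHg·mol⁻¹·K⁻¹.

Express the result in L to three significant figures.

0.304 L

n(CO2) = PV/RT = (3650 × 0.0947) / (62.36 × 357) = 0.01553 mol
n(O2) = (1/1) × 0.01553 = 0.01553 mol
V = nRT/P = 0.01553 × 62.36 × 380.15 / 1210 = 0.3043 L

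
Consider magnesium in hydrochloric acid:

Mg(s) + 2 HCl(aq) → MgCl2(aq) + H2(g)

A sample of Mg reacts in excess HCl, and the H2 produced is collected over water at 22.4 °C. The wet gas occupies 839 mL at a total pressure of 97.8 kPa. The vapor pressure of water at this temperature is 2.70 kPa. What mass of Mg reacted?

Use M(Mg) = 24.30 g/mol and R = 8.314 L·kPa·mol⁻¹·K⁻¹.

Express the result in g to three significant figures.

0.789 g

P(H2) = 97.8 − 2.70 = 95.10 kPa
n(H2) = PV/RT = (95.10 × 0.8390) / (8.314 × 295.55) = 0.03247 mol
n(Mg) = (1/1) × 0.03247 = 0.03247 mol
m(Mg) = 0.03247 × 24.30 = 0.7890 g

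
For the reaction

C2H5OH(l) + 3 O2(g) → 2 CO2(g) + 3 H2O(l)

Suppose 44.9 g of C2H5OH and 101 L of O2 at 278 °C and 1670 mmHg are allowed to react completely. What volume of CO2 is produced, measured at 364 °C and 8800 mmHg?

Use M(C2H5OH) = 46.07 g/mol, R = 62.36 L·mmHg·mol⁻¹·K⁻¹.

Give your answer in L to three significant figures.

n(C2H5OH) = 44.9 / 46.07 = 0.9746 mol
n(O2) = PV/RT = (1670 × 101) / (62.36 × 551.15) = 4.908 mol
For 0.9746 mol C2H5OH, stoichiometry requires (3/1) × 0.9746 = 2.924 mol O2; 4.908 mol is available, so C2H5OH is limiting.
n(CO2) = (2/1) × 0.9746 = 1.949 mol
V(CO2) = nRT/P = 1.949 × 62.36 × 637.15 / 8800 = 8.800 L

8.80 L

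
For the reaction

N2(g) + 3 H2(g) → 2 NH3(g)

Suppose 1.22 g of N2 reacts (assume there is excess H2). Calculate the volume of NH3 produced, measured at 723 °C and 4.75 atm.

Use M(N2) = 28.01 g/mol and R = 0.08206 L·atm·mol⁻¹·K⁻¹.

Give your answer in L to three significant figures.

n(N2) = 1.220 / 28.01 = 0.04356 mol
n(NH3) = (2/1) × 0.04356 = 0.08712 mol
V = nRT/P = 0.08712 × 0.08206 × 996.15 / 4.75 = 1.499 L

1.50 L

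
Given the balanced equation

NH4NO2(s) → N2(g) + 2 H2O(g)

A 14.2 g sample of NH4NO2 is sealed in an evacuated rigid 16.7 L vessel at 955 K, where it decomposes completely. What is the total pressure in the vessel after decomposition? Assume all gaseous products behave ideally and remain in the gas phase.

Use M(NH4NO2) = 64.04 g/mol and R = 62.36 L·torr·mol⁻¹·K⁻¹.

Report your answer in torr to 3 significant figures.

2370 torr

n(NH4NO2) = 14.2 / 64.04 = 0.2217 mol
n(gas produced) = (3/1) × 0.2217 = 0.6651 mol
P = nRT/V = 0.6651 × 62.36 × 955 / 16.7 = 2372 torr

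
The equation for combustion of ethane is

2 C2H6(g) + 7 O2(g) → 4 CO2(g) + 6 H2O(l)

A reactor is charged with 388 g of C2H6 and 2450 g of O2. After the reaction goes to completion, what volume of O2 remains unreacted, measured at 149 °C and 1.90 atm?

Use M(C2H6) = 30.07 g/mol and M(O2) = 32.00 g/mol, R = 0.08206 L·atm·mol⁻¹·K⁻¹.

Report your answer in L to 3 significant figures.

573 L

n(C2H6) = 388 / 30.07 = 12.90 mol
n(O2) = 2450 / 32.00 = 76.56 mol
For 12.90 mol C2H6, stoichiometry requires (7/2) × 12.90 = 45.15 mol O2; 76.56 mol is available, so C2H6 is limiting.
n(O2) consumed = (7/2) × 12.90 = 45.15 mol; remaining = 76.56 − 45.15 = 31.41 mol
V(O2) = nRT/P = 31.41 × 0.08206 × 422.15 / 1.90 = 572.7 L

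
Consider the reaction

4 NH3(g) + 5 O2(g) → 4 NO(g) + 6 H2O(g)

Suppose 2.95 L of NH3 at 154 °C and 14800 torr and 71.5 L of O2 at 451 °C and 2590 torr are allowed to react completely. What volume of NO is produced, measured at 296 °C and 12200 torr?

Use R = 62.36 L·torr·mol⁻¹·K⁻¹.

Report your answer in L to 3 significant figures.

n(NH3) = PV/RT = (14800 × 2.95) / (62.36 × 427.15) = 1.639 mol
n(O2) = PV/RT = (2590 × 71.5) / (62.36 × 724.15) = 4.101 mol
For 1.639 mol NH3, stoichiometry requires (5/4) × 1.639 = 2.049 mol O2; 4.101 mol is available, so NH3 is limiting.
n(NO) = (4/4) × 1.639 = 1.639 mol
V(NO) = nRT/P = 1.639 × 62.36 × 569.15 / 12200 = 4.768 L

4.77 L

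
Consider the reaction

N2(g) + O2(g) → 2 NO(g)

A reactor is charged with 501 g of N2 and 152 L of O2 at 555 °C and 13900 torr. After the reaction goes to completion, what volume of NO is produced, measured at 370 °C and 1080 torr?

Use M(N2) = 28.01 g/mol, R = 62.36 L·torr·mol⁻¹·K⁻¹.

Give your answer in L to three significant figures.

n(N2) = 501 / 28.01 = 17.89 mol
n(O2) = PV/RT = (13900 × 152) / (62.36 × 828.15) = 40.91 mol
For 17.89 mol N2, stoichiometry requires (1/1) × 17.89 = 17.89 mol O2; 40.91 mol is available, so N2 is limiting.
n(NO) = (2/1) × 17.89 = 35.78 mol
V(NO) = nRT/P = 35.78 × 62.36 × 643.15 / 1080 = 1329 L

1330 L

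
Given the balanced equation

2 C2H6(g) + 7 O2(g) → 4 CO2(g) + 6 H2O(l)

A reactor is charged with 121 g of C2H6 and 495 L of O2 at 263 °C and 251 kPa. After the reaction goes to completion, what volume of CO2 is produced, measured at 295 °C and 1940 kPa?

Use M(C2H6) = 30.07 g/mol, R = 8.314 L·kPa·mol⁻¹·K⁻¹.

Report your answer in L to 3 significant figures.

n(C2H6) = 121 / 30.07 = 4.024 mol
n(O2) = PV/RT = (251 × 495) / (8.314 × 536.15) = 27.87 mol
For 4.024 mol C2H6, stoichiometry requires (7/2) × 4.024 = 14.08 mol O2; 27.87 mol is available, so C2H6 is limiting.
n(CO2) = (4/2) × 4.024 = 8.048 mol
V(CO2) = nRT/P = 8.048 × 8.314 × 568.15 / 1940 = 19.60 L

19.6 L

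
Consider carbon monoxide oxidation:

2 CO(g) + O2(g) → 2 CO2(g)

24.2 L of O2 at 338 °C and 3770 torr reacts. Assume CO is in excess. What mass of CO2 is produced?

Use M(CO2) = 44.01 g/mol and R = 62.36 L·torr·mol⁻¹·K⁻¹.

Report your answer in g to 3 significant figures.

n(O2) = PV/RT = (3770 × 24.2) / (62.36 × 611.15) = 2.394 mol
n(CO2) = (2/1) × 2.394 = 4.788 mol
m(CO2) = 4.788 × 44.01 = 210.7 g

211 g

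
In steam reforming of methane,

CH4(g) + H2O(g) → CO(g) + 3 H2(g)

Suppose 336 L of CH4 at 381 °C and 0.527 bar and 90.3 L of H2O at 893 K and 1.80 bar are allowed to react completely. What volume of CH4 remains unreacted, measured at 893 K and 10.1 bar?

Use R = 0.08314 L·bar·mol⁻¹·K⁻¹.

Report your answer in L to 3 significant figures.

n(CH4) = PV/RT = (0.527 × 336) / (0.08314 × 654.15) = 3.256 mol
n(H2O) = PV/RT = (1.80 × 90.3) / (0.08314 × 893) = 2.189 mol
For 3.256 mol CH4, stoichiometry requires (1/1) × 3.256 = 3.256 mol H2O; 2.189 mol is available, so H2O is limiting.
n(CH4) consumed = (1/1) × 2.189 = 2.189 mol; remaining = 3.256 − 2.189 = 1.067 mol
V(CH4) = nRT/P = 1.067 × 0.08314 × 893 / 10.1 = 7.843 L

7.84 L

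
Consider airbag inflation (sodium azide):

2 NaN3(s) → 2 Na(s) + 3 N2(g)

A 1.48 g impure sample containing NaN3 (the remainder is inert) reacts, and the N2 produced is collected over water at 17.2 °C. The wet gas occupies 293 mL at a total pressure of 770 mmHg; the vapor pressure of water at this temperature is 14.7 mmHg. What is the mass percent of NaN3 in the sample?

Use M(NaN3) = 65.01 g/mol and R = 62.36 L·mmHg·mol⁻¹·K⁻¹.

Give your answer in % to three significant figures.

35.8 %

P(N2) = 770 − 14.7 = 755.3 mmHg
n(N2) = PV/RT = (755.3 × 0.2930) / (62.36 × 290.35) = 0.01222 mol
n(NaN3) = (2/3) × 0.01222 = 0.008147 mol
m(NaN3) = 0.008147 × 65.01 = 0.5296 g
%NaN3 = 0.5296 / 1.48 × 100 = 35.78%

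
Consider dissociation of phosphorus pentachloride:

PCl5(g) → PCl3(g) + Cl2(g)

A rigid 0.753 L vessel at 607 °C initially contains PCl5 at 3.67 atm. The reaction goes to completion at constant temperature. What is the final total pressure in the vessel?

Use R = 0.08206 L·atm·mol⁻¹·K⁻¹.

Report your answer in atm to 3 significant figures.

7.34 atm

Since T and V are fixed, P_final/P_initial = n_final/n_initial = 2/1.
P_final = (2/1) × 3.67 = 7.340 atm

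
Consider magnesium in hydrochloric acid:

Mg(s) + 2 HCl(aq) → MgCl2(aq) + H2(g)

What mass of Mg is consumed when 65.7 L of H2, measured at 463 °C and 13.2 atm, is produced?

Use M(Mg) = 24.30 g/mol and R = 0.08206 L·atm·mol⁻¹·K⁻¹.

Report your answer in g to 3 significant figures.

n(H2) = PV/RT = (13.2 × 65.7) / (0.08206 × 736.15) = 14.36 mol
n(Mg) = (1/1) × 14.36 = 14.36 mol
m(Mg) = 14.36 × 24.30 = 348.9 g

349 g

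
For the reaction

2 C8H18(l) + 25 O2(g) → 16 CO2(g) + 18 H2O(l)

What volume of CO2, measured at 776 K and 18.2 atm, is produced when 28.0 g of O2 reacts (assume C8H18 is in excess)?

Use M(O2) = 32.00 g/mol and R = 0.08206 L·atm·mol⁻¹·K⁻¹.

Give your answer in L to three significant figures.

1.96 L

n(O2) = 28.00 / 32.00 = 0.8750 mol
n(CO2) = (16/25) × 0.8750 = 0.5600 mol
V = nRT/P = 0.5600 × 0.08206 × 776 / 18.2 = 1.959 L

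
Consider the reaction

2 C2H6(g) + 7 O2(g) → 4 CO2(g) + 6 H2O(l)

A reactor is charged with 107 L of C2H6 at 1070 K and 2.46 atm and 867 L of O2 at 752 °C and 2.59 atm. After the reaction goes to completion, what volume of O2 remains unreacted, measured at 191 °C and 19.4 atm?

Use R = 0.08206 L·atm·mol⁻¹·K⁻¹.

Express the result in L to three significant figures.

n(C2H6) = PV/RT = (2.46 × 107) / (0.08206 × 1070) = 2.998 mol
n(O2) = PV/RT = (2.59 × 867) / (0.08206 × 1025.15) = 26.69 mol
For 2.998 mol C2H6, stoichiometry requires (7/2) × 2.998 = 10.49 mol O2; 26.69 mol is available, so C2H6 is limiting.
n(O2) consumed = (7/2) × 2.998 = 10.49 mol; remaining = 26.69 − 10.49 = 16.20 mol
V(O2) = nRT/P = 16.20 × 0.08206 × 464.15 / 19.4 = 31.81 L

31.8 L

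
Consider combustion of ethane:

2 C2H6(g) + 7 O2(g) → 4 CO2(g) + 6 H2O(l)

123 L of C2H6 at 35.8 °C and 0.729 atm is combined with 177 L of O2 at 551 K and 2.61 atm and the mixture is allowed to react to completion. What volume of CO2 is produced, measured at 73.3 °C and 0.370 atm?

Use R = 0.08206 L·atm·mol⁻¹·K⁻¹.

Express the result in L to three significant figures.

449 L

n(C2H6) = PV/RT = (0.729 × 123) / (0.08206 × 308.95) = 3.537 mol
n(O2) = PV/RT = (2.61 × 177) / (0.08206 × 551) = 10.22 mol
For 3.537 mol C2H6, stoichiometry requires (7/2) × 3.537 = 12.38 mol O2; 10.22 mol is available, so O2 is limiting.
n(CO2) = (4/7) × 10.22 = 5.840 mol
V(CO2) = nRT/P = 5.840 × 0.08206 × 346.45 / 0.370 = 448.7 L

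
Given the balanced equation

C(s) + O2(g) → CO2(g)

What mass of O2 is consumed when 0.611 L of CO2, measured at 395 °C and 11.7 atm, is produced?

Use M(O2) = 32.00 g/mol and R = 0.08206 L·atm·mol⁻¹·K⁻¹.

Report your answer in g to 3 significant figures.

n(CO2) = PV/RT = (11.7 × 0.611) / (0.08206 × 668.15) = 0.1304 mol
n(O2) = (1/1) × 0.1304 = 0.1304 mol
m(O2) = 0.1304 × 32.00 = 4.173 g

4.17 g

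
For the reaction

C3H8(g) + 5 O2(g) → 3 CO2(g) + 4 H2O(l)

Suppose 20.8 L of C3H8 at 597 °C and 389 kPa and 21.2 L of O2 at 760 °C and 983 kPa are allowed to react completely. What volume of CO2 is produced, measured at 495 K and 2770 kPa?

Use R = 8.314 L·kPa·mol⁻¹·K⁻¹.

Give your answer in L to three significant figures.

n(C3H8) = PV/RT = (389 × 20.8) / (8.314 × 870.15) = 1.118 mol
n(O2) = PV/RT = (983 × 21.2) / (8.314 × 1033.15) = 2.426 mol
For 1.118 mol C3H8, stoichiometry requires (5/1) × 1.118 = 5.590 mol O2; 2.426 mol is available, so O2 is limiting.
n(CO2) = (3/5) × 2.426 = 1.456 mol
V(CO2) = nRT/P = 1.456 × 8.314 × 495 / 2770 = 2.163 L

2.16 L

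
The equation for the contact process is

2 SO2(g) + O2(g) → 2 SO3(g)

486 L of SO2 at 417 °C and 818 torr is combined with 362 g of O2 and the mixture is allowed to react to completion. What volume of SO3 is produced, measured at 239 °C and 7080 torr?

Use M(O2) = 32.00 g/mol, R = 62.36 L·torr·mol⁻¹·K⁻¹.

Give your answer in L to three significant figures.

41.7 L

n(SO2) = PV/RT = (818 × 486) / (62.36 × 690.15) = 9.237 mol
n(O2) = 362 / 32.00 = 11.31 mol
For 9.237 mol SO2, stoichiometry requires (1/2) × 9.237 = 4.619 mol O2; 11.31 mol is available, so SO2 is limiting.
n(SO3) = (2/2) × 9.237 = 9.237 mol
V(SO3) = nRT/P = 9.237 × 62.36 × 512.15 / 7080 = 41.67 L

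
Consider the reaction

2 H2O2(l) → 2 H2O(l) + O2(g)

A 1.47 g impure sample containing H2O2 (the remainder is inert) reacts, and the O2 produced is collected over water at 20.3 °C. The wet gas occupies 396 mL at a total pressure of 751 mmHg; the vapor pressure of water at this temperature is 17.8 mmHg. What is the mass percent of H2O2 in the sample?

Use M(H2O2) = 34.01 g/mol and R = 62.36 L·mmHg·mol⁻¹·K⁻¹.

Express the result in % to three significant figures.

P(O2) = 751 − 17.8 = 733.2 mmHg
n(O2) = PV/RT = (733.2 × 0.3960) / (62.36 × 293.45) = 0.01587 mol
n(H2O2) = (2/1) × 0.01587 = 0.03174 mol
m(H2O2) = 0.03174 × 34.01 = 1.079 g
%H2O2 = 1.079 / 1.47 × 100 = 73.40%

73.4 %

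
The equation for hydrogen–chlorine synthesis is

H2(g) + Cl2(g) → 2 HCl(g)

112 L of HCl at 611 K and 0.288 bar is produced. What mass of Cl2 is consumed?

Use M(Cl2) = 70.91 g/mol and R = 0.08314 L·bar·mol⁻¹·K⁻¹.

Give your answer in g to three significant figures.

n(HCl) = PV/RT = (0.288 × 112) / (0.08314 × 611) = 0.6350 mol
n(Cl2) = (1/2) × 0.6350 = 0.3175 mol
m(Cl2) = 0.3175 × 70.91 = 22.51 g

22.5 g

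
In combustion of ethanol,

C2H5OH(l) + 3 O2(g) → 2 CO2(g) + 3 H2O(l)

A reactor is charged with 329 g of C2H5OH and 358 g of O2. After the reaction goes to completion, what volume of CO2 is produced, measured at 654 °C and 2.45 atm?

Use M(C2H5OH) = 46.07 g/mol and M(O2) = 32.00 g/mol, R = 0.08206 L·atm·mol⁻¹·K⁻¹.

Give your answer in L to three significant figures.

232 L

n(C2H5OH) = 329 / 46.07 = 7.141 mol
n(O2) = 358 / 32.00 = 11.19 mol
For 7.141 mol C2H5OH, stoichiometry requires (3/1) × 7.141 = 21.42 mol O2; 11.19 mol is available, so O2 is limiting.
n(CO2) = (2/3) × 11.19 = 7.460 mol
V(CO2) = nRT/P = 7.460 × 0.08206 × 927.15 / 2.45 = 231.7 L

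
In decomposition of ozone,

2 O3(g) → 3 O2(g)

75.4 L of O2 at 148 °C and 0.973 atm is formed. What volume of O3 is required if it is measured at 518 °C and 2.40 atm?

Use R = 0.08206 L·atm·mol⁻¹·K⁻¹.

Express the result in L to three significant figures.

38.3 L

n(O2) = PV/RT = (0.973 × 75.4) / (0.08206 × 421.15) = 2.123 mol
n(O3) = (2/3) × 2.123 = 1.415 mol
V = nRT/P = 1.415 × 0.08206 × 791.15 / 2.40 = 38.28 L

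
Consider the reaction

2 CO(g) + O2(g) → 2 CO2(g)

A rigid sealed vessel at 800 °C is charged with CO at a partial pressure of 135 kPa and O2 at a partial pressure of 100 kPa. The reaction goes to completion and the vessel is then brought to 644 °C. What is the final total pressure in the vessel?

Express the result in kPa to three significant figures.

143 kPa

Because the vessel is rigid and T is held at 800 °C, work the stoichiometry in partial pressures (P_i = n_iRT/V).
P(O2) required for 135 kPa of CO = (1/2) × 135 = 67.50 kPa; available 100 kPa, so CO is limiting.
P(O2) remaining = 100 − (1/2) × 135 = 32.50 kPa
P(gaseous products) = (2)/2 × 135 = 135.0 kPa
P_total at 800 °C = 32.50 + 135.0 = 167.5 kPa
Scaling to 644 °C: P = 167.5 × 917.15/1073.15 = 143.2 kPa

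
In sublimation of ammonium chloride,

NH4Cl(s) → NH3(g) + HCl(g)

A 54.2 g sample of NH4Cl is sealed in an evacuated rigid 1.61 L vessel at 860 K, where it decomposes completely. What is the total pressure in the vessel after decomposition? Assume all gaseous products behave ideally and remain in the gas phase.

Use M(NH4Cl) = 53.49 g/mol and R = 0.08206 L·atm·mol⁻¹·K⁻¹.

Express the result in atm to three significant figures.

88.8 atm

n(NH4Cl) = 54.2 / 53.49 = 1.013 mol
n(gas produced) = (2/1) × 1.013 = 2.026 mol
P = nRT/V = 2.026 × 0.08206 × 860 / 1.61 = 88.81 atm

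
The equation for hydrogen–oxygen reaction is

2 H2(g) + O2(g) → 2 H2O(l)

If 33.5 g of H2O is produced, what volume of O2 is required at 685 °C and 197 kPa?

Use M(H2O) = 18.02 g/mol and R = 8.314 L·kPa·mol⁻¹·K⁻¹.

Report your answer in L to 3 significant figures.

n(H2O) = 33.50 / 18.02 = 1.859 mol
n(O2) = (1/2) × 1.859 = 0.9295 mol
V = nRT/P = 0.9295 × 8.314 × 958.15 / 197 = 37.59 L

37.6 L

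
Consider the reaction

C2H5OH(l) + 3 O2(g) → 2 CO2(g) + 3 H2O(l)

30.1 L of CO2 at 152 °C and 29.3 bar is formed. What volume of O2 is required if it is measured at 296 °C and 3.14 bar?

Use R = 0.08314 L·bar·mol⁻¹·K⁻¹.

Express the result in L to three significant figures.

n(CO2) = PV/RT = (29.3 × 30.1) / (0.08314 × 425.15) = 24.95 mol
n(O2) = (3/2) × 24.95 = 37.42 mol
V = nRT/P = 37.42 × 0.08314 × 569.15 / 3.14 = 563.9 L

564 L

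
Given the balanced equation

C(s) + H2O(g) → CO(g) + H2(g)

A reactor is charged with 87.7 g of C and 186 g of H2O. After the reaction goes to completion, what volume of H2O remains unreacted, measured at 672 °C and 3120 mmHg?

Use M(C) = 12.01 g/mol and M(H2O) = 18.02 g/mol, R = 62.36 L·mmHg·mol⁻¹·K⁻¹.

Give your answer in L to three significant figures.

57.0 L

n(C) = 87.7 / 12.01 = 7.302 mol
n(H2O) = 186 / 18.02 = 10.32 mol
For 7.302 mol C, stoichiometry requires (1/1) × 7.302 = 7.302 mol H2O; 10.32 mol is available, so C is limiting.
n(H2O) consumed = (1/1) × 7.302 = 7.302 mol; remaining = 10.32 − 7.302 = 3.018 mol
V(H2O) = nRT/P = 3.018 × 62.36 × 945.15 / 3120 = 57.01 L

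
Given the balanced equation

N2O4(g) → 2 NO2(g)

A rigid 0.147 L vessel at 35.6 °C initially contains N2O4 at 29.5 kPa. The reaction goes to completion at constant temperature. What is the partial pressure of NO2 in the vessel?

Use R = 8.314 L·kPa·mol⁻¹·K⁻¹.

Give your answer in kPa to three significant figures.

59.0 kPa

n(N2O4)₀ = PV/RT = (29.5 × 0.147) / (8.314 × 308.75) = 0.001689 mol
n(NO2) = (2/1) × 0.001689 = 0.003378 mol
P(NO2) = nRT/V = 0.003378 × 8.314 × 308.75 / 0.147 = 58.99 kPa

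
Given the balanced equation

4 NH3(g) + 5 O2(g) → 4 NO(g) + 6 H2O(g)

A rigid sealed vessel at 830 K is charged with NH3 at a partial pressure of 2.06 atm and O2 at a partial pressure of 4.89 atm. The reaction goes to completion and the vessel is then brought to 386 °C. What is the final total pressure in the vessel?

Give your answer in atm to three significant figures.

5.93 atm

At constant V, partial pressures at 830 K are proportional to moles, so apply stoichiometry directly to pressures.
P(O2) required for 2.06 atm of NH3 = (5/4) × 2.06 = 2.575 atm; available 4.89 atm, so NH3 is limiting.
P(O2) remaining = 4.89 − (5/4) × 2.06 = 2.315 atm
P(gaseous products) = (4+6)/4 × 2.06 = 5.150 atm
P_total at 830 K = 2.315 + 5.150 = 7.465 atm
Scaling to 386 °C: P = 7.465 × 659.15/830 = 5.928 atm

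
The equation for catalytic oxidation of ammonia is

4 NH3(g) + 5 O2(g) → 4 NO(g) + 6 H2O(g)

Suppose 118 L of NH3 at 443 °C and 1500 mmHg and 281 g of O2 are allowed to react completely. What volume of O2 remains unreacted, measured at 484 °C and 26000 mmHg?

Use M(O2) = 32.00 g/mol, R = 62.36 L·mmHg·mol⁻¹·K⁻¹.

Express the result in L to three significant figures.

6.95 L

n(NH3) = PV/RT = (1500 × 118) / (62.36 × 716.15) = 3.963 mol
n(O2) = 281 / 32.00 = 8.781 mol
For 3.963 mol NH3, stoichiometry requires (5/4) × 3.963 = 4.954 mol O2; 8.781 mol is available, so NH3 is limiting.
n(O2) consumed = (5/4) × 3.963 = 4.954 mol; remaining = 8.781 − 4.954 = 3.827 mol
V(O2) = nRT/P = 3.827 × 62.36 × 757.15 / 26000 = 6.950 L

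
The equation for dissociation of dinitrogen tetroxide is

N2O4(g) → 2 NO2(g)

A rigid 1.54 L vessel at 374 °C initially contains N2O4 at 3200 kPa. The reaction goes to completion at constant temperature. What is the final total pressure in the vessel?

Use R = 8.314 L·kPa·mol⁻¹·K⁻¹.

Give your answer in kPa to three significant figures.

6400 kPa

At constant T and V, P ∝ n(gas): 1 mol gas → 2 mol gas.
P_final = (2/1) × 3200 = 6400 kPa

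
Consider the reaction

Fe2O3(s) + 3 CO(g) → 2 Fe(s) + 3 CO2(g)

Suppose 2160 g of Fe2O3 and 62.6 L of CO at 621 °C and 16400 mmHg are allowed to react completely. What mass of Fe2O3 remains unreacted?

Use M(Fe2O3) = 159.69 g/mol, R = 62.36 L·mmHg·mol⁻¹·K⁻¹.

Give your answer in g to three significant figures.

n(Fe2O3) = 2160 / 159.69 = 13.53 mol
n(CO) = PV/RT = (16400 × 62.6) / (62.36 × 894.15) = 18.41 mol
For 13.53 mol Fe2O3, stoichiometry requires (3/1) × 13.53 = 40.59 mol CO; 18.41 mol is available, so CO is limiting.
n(Fe2O3) consumed = (1/3) × 18.41 = 6.137 mol; remaining = 13.53 − 6.137 = 7.393 mol
m(Fe2O3) = 7.393 × 159.69 = 1181 g

1180 g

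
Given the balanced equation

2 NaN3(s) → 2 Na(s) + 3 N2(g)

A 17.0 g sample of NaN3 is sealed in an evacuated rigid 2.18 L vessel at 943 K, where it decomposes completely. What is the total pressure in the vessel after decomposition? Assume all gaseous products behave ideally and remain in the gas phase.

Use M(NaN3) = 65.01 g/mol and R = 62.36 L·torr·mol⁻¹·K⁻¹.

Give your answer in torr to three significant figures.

n(NaN3) = 17.0 / 65.01 = 0.2615 mol
n(gas produced) = (3/2) × 0.2615 = 0.3922 mol
P = nRT/V = 0.3922 × 62.36 × 943 / 2.18 = 10580 torr

10600 torr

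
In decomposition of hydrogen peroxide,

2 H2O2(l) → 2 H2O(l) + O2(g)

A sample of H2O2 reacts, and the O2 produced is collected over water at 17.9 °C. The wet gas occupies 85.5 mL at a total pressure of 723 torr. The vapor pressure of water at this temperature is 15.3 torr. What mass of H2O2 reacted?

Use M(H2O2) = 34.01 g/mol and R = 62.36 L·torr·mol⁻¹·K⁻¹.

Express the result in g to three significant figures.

P(O2) = 723 − 15.3 = 707.7 torr
n(O2) = PV/RT = (707.7 × 0.08550) / (62.36 × 291.05) = 0.003334 mol
n(H2O2) = (2/1) × 0.003334 = 0.006668 mol
m(H2O2) = 0.006668 × 34.01 = 0.2268 g

0.227 g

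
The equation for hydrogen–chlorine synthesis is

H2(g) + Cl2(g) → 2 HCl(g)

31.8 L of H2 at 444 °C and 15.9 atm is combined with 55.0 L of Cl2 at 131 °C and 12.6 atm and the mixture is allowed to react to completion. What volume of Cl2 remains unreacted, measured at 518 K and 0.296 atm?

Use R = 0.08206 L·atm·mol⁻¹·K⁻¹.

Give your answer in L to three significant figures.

n(H2) = PV/RT = (15.9 × 31.8) / (0.08206 × 717.15) = 8.592 mol
n(Cl2) = PV/RT = (12.6 × 55.0) / (0.08206 × 404.15) = 20.90 mol
For 8.592 mol H2, stoichiometry requires (1/1) × 8.592 = 8.592 mol Cl2; 20.90 mol is available, so H2 is limiting.
n(Cl2) consumed = (1/1) × 8.592 = 8.592 mol; remaining = 20.90 − 8.592 = 12.31 mol
V(Cl2) = nRT/P = 12.31 × 0.08206 × 518 / 0.296 = 1768 L

1770 L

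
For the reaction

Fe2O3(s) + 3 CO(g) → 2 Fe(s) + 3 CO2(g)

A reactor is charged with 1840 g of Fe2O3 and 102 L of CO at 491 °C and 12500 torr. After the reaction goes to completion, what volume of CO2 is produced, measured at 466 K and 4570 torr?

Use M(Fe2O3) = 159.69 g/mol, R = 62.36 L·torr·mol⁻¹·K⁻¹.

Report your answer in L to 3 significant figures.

n(Fe2O3) = 1840 / 159.69 = 11.52 mol
n(CO) = PV/RT = (12500 × 102) / (62.36 × 764.15) = 26.76 mol
For 11.52 mol Fe2O3, stoichiometry requires (3/1) × 11.52 = 34.56 mol CO; 26.76 mol is available, so CO is limiting.
n(CO2) = (3/3) × 26.76 = 26.76 mol
V(CO2) = nRT/P = 26.76 × 62.36 × 466 / 4570 = 170.2 L

170 L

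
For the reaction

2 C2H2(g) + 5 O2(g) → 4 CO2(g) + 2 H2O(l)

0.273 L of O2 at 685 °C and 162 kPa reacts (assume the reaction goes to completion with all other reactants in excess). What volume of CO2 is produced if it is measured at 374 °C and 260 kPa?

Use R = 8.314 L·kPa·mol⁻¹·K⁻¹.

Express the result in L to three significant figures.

n(O2) = PV/RT = (162 × 0.273) / (8.314 × 958.15) = 0.005552 mol
n(CO2) = (4/5) × 0.005552 = 0.004442 mol
V = nRT/P = 0.004442 × 8.314 × 647.15 / 260 = 0.09192 L

0.0919 L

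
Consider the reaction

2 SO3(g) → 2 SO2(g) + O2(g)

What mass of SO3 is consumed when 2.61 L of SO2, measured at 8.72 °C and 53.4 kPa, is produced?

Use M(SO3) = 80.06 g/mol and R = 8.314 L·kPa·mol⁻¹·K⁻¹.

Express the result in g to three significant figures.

n(SO2) = PV/RT = (53.4 × 2.61) / (8.314 × 281.87) = 0.05947 mol
n(SO3) = (2/2) × 0.05947 = 0.05947 mol
m(SO3) = 0.05947 × 80.06 = 4.761 g

4.76 g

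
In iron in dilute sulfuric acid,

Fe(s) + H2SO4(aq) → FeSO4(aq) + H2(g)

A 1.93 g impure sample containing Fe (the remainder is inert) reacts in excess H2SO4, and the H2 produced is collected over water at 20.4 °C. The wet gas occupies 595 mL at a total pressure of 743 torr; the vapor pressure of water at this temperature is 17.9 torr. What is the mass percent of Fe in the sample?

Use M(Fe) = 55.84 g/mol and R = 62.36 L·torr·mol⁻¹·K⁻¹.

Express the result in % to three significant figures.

P(H2) = 743 − 17.9 = 725.1 torr
n(H2) = PV/RT = (725.1 × 0.5950) / (62.36 × 293.55) = 0.02357 mol
n(Fe) = (1/1) × 0.02357 = 0.02357 mol
m(Fe) = 0.02357 × 55.84 = 1.316 g
%Fe = 1.316 / 1.93 × 100 = 68.19%

68.2 %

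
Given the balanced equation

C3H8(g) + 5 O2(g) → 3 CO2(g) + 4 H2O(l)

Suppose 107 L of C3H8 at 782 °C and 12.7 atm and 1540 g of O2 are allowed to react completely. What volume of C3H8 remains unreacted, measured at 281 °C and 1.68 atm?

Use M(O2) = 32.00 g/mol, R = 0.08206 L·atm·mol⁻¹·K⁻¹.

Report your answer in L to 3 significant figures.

164 L

n(C3H8) = PV/RT = (12.7 × 107) / (0.08206 × 1055.15) = 15.69 mol
n(O2) = 1540 / 32.00 = 48.12 mol
For 15.69 mol C3H8, stoichiometry requires (5/1) × 15.69 = 78.45 mol O2; 48.12 mol is available, so O2 is limiting.
n(C3H8) consumed = (1/5) × 48.12 = 9.624 mol; remaining = 15.69 − 9.624 = 6.066 mol
V(C3H8) = nRT/P = 6.066 × 0.08206 × 554.15 / 1.68 = 164.2 L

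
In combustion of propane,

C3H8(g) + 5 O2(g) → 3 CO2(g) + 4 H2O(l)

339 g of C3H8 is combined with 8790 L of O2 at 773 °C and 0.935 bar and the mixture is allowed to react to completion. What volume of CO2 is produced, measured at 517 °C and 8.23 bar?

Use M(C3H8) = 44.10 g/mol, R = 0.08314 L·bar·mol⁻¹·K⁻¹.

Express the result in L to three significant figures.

184 L

n(C3H8) = 339 / 44.10 = 7.687 mol
n(O2) = PV/RT = (0.935 × 8790) / (0.08314 × 1046.15) = 94.49 mol
For 7.687 mol C3H8, stoichiometry requires (5/1) × 7.687 = 38.44 mol O2; 94.49 mol is available, so C3H8 is limiting.
n(CO2) = (3/1) × 7.687 = 23.06 mol
V(CO2) = nRT/P = 23.06 × 0.08314 × 790.15 / 8.23 = 184.1 L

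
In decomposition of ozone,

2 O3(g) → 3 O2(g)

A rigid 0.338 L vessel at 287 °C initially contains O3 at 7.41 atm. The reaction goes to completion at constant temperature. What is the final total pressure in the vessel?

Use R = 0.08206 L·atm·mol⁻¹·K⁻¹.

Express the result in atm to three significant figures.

11.1 atm

At constant T and V, P ∝ n(gas): 2 mol gas → 3 mol gas.
P_final = (3/2) × 7.41 = 11.12 atm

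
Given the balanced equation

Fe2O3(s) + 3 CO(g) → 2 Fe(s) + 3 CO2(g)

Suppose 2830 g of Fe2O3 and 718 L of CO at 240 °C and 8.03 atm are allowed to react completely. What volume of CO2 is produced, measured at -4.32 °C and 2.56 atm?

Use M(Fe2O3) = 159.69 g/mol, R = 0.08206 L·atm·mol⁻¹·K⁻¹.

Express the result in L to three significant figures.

458 L

n(Fe2O3) = 2830 / 159.69 = 17.72 mol
n(CO) = PV/RT = (8.03 × 718) / (0.08206 × 513.15) = 136.9 mol
For 17.72 mol Fe2O3, stoichiometry requires (3/1) × 17.72 = 53.16 mol CO; 136.9 mol is available, so Fe2O3 is limiting.
n(CO2) = (3/1) × 17.72 = 53.16 mol
V(CO2) = nRT/P = 53.16 × 0.08206 × 268.83 / 2.56 = 458.1 L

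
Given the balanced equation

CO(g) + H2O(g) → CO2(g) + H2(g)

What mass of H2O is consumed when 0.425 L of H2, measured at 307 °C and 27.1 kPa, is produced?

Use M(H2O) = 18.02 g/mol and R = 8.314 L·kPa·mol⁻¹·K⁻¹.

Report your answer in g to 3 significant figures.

n(H2) = PV/RT = (27.1 × 0.425) / (8.314 × 580.15) = 0.002388 mol
n(H2O) = (1/1) × 0.002388 = 0.002388 mol
m(H2O) = 0.002388 × 18.02 = 0.04303 g

0.0430 g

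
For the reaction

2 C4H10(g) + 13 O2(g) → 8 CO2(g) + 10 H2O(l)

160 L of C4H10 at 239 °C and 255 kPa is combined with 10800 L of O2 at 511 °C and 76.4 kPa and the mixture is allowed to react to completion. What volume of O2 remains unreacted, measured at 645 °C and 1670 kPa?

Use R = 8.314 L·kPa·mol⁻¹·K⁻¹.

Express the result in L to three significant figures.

n(C4H10) = PV/RT = (255 × 160) / (8.314 × 512.15) = 9.582 mol
n(O2) = PV/RT = (76.4 × 10800) / (8.314 × 784.15) = 126.6 mol
For 9.582 mol C4H10, stoichiometry requires (13/2) × 9.582 = 62.28 mol O2; 126.6 mol is available, so C4H10 is limiting.
n(O2) consumed = (13/2) × 9.582 = 62.28 mol; remaining = 126.6 − 62.28 = 64.32 mol
V(O2) = nRT/P = 64.32 × 8.314 × 918.15 / 1670 = 294.0 L

294 L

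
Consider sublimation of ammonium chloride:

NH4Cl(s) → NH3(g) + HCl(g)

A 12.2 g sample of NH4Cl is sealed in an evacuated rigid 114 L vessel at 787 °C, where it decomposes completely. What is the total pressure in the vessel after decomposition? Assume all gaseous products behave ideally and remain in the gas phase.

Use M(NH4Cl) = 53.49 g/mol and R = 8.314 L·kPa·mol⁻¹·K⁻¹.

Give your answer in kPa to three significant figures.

35.3 kPa

n(NH4Cl) = 12.2 / 53.49 = 0.2281 mol
n(gas produced) = (2/1) × 0.2281 = 0.4562 mol
P = nRT/V = 0.4562 × 8.314 × 1060.15 / 114 = 35.27 kPa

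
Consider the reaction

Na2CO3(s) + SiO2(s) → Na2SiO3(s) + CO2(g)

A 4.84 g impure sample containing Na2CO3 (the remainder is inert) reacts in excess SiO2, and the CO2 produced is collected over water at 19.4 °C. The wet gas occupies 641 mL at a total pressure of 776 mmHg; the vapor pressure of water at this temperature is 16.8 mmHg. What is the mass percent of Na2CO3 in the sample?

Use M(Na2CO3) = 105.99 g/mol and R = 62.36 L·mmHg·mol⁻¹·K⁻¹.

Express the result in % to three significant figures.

P(CO2) = 776 − 16.8 = 759.2 mmHg
n(CO2) = PV/RT = (759.2 × 0.6410) / (62.36 × 292.55) = 0.02668 mol
n(Na2CO3) = (1/1) × 0.02668 = 0.02668 mol
m(Na2CO3) = 0.02668 × 105.99 = 2.828 g
%Na2CO3 = 2.828 / 4.84 × 100 = 58.43%

58.4 %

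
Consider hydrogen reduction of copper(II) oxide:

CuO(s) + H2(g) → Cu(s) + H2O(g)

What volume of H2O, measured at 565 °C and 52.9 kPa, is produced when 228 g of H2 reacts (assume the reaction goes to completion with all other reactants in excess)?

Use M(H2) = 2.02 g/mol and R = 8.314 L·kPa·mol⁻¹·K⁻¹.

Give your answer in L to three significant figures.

n(H2) = 228.0 / 2.02 = 112.9 mol
n(H2O) = (1/1) × 112.9 = 112.9 mol
V = nRT/P = 112.9 × 8.314 × 838.15 / 52.9 = 14870 L

14900 L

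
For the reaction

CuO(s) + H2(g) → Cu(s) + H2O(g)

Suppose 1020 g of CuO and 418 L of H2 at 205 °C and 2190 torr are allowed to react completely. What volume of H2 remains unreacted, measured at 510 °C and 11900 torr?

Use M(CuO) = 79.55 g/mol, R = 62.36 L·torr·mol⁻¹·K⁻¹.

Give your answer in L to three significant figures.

n(CuO) = 1020 / 79.55 = 12.82 mol
n(H2) = PV/RT = (2190 × 418) / (62.36 × 478.15) = 30.70 mol
For 12.82 mol CuO, stoichiometry requires (1/1) × 12.82 = 12.82 mol H2; 30.70 mol is available, so CuO is limiting.
n(H2) consumed = (1/1) × 12.82 = 12.82 mol; remaining = 30.70 − 12.82 = 17.88 mol
V(H2) = nRT/P = 17.88 × 62.36 × 783.15 / 11900 = 73.38 L

73.4 L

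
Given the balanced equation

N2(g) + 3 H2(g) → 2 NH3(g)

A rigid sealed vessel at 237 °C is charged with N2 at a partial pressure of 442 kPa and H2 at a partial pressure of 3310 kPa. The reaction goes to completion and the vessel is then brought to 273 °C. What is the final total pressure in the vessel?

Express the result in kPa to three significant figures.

At constant V, partial pressures at 237 °C are proportional to moles, so apply stoichiometry directly to pressures.
P(H2) required for 442 kPa of N2 = (3/1) × 442 = 1326 kPa; available 3310 kPa, so N2 is limiting.
P(H2) remaining = 3310 − (3/1) × 442 = 1984 kPa
P(gaseous products) = (2)/1 × 442 = 884.0 kPa
P_total at 237 °C = 1984 + 884.0 = 2868 kPa
Scaling to 273 °C: P = 2868 × 546.15/510.15 = 3070 kPa

3070 kPa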